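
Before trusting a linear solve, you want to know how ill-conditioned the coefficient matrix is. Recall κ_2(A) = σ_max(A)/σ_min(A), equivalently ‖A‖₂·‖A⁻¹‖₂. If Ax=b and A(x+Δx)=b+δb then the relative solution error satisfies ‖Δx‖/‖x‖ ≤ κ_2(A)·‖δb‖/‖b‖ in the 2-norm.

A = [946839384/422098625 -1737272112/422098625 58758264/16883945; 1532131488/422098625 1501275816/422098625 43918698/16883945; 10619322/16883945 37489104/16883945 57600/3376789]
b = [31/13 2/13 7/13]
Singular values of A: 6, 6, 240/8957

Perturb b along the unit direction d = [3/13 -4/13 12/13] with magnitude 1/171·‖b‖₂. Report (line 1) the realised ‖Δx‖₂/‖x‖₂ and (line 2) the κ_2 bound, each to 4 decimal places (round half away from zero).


0.0143
1.3095

largest singular value 6, smallest 240/8957
κ = σ_max/σ_min = 6/(240/8957) = 223.9250
perturbation bound = 223.9250·1/171 = 1.3095
solve Ax = b  →  x = [-25.7704 7.3428 25.9799]
‖b‖₂ = 2.4495 and ‖x‖₂ = 37.3227
δb = ε·‖b‖·d = [0.0033 -0.0044 0.0132]; solving A·Δx = δb gives ‖Δx‖ = 0.5346
dividing the unrounded norms, ‖Δx‖/‖x‖ = 0.0143
tightness: 0.0143 against a bound of 1.3095 (unrounded ratio ≈ 0.0109)


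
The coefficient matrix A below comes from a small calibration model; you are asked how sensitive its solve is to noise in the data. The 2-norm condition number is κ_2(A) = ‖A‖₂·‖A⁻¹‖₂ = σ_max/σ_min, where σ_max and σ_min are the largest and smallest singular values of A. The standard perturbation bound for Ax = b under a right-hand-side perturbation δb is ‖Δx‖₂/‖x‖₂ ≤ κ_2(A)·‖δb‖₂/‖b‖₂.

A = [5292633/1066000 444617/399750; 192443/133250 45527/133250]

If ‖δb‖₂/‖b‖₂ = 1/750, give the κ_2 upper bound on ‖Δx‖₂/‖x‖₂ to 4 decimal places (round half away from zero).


form AᵀA = [48611455681/1818169600 273436487/45454240; 273436487/45454240 173070917/127840050] with trace 54688421/1946880 and determinant 7890481/973440000
solving λ² − 54688421/1946880·λ + 7890481/973440000 = 0 gives λ = 2809/100, 2809/9734400
κ = σ_max/σ_min = (53/10)/(53/3120) = 312.0000
worst-case relative error ≤ 312.0000 × 1/750 = 0.4160

0.4160


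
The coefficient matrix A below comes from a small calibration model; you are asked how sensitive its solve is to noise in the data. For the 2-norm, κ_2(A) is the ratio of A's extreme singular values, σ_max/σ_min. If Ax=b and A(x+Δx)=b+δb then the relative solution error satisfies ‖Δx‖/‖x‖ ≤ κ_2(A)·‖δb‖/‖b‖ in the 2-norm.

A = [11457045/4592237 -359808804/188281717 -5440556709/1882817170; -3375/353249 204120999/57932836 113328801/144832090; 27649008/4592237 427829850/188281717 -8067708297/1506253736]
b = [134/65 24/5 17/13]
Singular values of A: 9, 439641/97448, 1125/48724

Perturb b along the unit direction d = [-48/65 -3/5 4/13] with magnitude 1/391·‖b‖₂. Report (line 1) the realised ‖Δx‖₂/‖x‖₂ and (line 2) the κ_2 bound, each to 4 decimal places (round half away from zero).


0.0034
0.9969

σ_max = 9, σ_min = 1125/48724
κ = σ_max/σ_min = 9/(1125/48724) = 389.7920
perturbation bound = 389.7920·1/391 = 0.9969
solve Ax = b  →  x = [-119.3156 28.2203 -122.3941]
2-norm of b is 5.3852; of x, 173.2423
with δb = [-0.0102 -0.0083 0.0042], A·Δx = δb → ‖Δx‖ = 0.5965
realised ‖Δx‖/‖x‖ = 0.0034
tightness: 0.0034 against a bound of 0.9969 (unrounded ratio ≈ 0.0035)


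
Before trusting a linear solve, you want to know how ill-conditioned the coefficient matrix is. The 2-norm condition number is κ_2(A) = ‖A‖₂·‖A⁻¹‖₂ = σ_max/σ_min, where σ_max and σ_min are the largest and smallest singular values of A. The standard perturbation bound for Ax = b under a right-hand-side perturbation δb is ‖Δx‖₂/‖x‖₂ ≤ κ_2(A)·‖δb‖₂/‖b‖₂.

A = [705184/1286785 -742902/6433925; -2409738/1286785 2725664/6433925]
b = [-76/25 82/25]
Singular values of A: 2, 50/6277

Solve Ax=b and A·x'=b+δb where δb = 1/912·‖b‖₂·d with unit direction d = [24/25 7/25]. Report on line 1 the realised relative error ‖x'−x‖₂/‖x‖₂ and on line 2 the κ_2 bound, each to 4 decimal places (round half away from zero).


from the listed singular values, σ₁ = 2, σ_n = 50/6277
κ_2(A) = 2 / (50/6277) = 251.0800
perturbation bound = 251.0800·1/912 = 0.2753
solve Ax = b  →  x = [-57.0663 -244.5171]
‖b‖ = 4.4721, ‖x‖ = 251.0880
Δx = A⁻¹·δb where δb = 1/912·4.4721·d; ‖Δx‖ = 0.6156
realised ‖Δx‖/‖x‖ = 0.0025
so the bound overstates the realised error by a factor of ≈ 112.2900 (computed from the unrounded values)

0.0025
0.2753


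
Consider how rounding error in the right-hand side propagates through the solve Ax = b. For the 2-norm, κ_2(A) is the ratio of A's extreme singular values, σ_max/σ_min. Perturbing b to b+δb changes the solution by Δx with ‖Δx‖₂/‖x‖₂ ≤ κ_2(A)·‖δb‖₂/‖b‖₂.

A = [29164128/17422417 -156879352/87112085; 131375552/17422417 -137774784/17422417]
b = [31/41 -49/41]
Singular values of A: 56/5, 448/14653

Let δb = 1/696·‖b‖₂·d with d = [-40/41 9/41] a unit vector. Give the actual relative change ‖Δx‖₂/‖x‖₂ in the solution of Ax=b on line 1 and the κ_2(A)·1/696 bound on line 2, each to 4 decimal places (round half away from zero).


0.0020
0.5263

σ_max = 56/5, σ_min = 448/14653
κ = σ_max/σ_min = (56/5)/(448/14653) = 366.3250
perturbation bound = 366.3250·1/696 = 0.5263
solve Ax = b  →  x = [-23.7464 -22.4923]
2-norm of b is 1.4142; of x, 32.7077
Δx = A⁻¹·δb where δb = 1/696·1.4142·d; ‖Δx‖ = 0.0665
realised ‖Δx‖/‖x‖ = 0.0020
realised/bound (from unrounded values) ≈ 0.0039


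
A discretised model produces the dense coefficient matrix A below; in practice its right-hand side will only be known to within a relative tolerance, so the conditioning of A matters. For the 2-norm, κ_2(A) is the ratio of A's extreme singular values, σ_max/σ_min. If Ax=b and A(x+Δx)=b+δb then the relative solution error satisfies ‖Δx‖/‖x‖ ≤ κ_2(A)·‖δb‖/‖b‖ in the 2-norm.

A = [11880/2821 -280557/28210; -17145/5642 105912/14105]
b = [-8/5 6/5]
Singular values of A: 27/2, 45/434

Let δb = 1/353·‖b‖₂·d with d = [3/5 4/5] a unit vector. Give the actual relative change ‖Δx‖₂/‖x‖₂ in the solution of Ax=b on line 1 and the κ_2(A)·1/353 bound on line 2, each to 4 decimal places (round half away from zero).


largest singular value 27/2, smallest 45/434
κ_2(A) = (27/2) / (45/434) = 130.2000
bound on ‖Δx‖/‖x‖: κ·ε = 130.2000·1/353 = 0.3688
solve Ax = b  →  x = [-0.0570 0.1368]
‖b‖ = 2.0000, ‖x‖ = 0.1481
with δb = [0.0034 0.0045], A·Δx = δb → ‖Δx‖ = 0.0546
dividing the unrounded norms, ‖Δx‖/‖x‖ = 0.3688
so the bound is sharp here: realised error equals the bound

0.3688
0.3688


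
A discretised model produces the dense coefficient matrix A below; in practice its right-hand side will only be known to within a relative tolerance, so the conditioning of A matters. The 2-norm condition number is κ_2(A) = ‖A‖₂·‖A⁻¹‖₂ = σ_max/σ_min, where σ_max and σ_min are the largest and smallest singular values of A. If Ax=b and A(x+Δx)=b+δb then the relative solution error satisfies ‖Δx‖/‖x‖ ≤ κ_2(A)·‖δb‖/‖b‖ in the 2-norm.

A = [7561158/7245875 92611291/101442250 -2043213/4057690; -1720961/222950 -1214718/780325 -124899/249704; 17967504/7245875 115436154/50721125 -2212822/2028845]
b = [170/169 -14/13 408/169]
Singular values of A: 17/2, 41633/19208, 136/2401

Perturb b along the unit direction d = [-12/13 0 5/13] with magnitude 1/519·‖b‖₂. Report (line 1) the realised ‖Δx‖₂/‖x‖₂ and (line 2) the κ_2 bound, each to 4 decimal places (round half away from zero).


σ_max = 17/2, σ_min = 136/2401
condition number: (17/2) ÷ (136/2401) = 150.0625
κ_2(A)·‖δb‖/‖b‖ = 0.2891
solve Ax = b  →  x = [0.0192 0.7745 -0.5536]
‖b‖₂ = 2.8284 and ‖x‖₂ = 0.9523
Δx = A⁻¹·δb where δb = 1/519·2.8284·d; ‖Δx‖ = 0.0962
dividing the unrounded norms, ‖Δx‖/‖x‖ = 0.1010
so the bound overstates the realised error by a factor of ≈ 2.8617 (computed from the unrounded values)

0.1010
0.2891


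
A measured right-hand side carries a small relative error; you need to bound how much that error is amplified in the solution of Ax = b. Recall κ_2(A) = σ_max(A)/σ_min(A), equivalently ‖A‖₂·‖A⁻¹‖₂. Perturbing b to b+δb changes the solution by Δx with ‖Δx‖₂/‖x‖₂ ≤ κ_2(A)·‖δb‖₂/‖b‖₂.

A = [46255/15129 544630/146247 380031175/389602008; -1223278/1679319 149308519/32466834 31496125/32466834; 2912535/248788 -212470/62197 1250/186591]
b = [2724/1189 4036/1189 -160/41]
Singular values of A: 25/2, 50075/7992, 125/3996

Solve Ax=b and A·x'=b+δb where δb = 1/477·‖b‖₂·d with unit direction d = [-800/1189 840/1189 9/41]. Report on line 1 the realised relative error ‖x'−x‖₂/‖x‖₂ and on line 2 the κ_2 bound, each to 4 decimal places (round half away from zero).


σ_max = 25/2, σ_min = 125/3996
condition number: (25/2) ÷ (125/3996) = 399.6000
κ_2(A)·‖δb‖/‖b‖ = 0.8377
solve Ax = b  →  x = [-0.1328 0.6875 0.1401]
‖b‖₂ = 5.6569 and ‖x‖₂ = 0.7141
δb = ε·‖b‖·d = [-0.0080 0.0084 0.0026]; solving A·Δx = δb gives ‖Δx‖ = 0.3791
relative error = 0.5309
realised/bound (from unrounded values) ≈ 0.6337

0.5309
0.8377


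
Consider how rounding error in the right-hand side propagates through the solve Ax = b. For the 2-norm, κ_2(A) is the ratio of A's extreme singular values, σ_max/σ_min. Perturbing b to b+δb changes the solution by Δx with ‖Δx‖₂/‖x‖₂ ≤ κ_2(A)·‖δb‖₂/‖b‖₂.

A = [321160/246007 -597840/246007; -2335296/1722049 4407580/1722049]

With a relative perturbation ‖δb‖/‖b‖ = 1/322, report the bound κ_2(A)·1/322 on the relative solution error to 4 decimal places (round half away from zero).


1.0848

M = AᵀA = [12494234176/3526103161 -23425822080/3526103161; -23425822080/3526103161 43923878800/3526103161]. tr(M)=195218384/12201049, det(M)=25600/12201049
λ_max, λ_min = (195218384/12201049 ± √38108968064153856/148865596700401)/2 = 16, 1600/12201049
so κ_2 = √(16 / (1600/12201049)) = 349.3000
worst-case relative error ≤ 349.3000 × 1/322 = 1.0848


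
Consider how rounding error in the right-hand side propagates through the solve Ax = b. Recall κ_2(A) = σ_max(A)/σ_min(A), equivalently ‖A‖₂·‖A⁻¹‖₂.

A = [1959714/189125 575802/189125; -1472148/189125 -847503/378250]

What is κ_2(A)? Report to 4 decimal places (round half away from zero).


AᵀA = [240307947828/1430730625 70089286554/1430730625; 70089286554/1430730625 81778124313/5722922500]; tr = 1668815865/9156676, det = 531441/2289169
eigenvalues of AᵀA: λ = (tr ± √(tr²−4·det))/2 = 729/4, 2916/2289169
κ = σ_max/σ_min = (27/2)/(54/1513) = 378.2500

378.2500


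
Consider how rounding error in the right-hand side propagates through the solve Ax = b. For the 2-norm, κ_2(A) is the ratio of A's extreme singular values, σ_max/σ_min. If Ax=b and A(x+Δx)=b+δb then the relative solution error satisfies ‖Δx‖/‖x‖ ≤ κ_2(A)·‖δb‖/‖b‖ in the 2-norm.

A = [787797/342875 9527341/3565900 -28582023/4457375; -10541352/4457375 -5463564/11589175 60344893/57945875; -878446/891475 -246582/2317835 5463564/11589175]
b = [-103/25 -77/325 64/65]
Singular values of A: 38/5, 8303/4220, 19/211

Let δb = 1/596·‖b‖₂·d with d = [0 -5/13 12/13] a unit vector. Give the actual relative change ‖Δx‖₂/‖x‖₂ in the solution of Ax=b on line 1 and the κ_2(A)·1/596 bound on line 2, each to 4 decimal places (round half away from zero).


largest singular value 38/5, smallest 19/211
condition number: (38/5) ÷ (19/211) = 84.4000
worst-case relative error ≤ 84.4000 × 1/596 = 0.1416
solve Ax = b  →  x = [0.2667 9.9890 4.9002]
2-norm of b is 4.2426; of x, 11.1293
with δb = [0.0000 -0.0027 0.0066], A·Δx = δb → ‖Δx‖ = 0.0791
relative error = 0.0071
tightness: 0.0071 against a bound of 0.1416 (unrounded ratio ≈ 0.0502)

0.0071
0.1416


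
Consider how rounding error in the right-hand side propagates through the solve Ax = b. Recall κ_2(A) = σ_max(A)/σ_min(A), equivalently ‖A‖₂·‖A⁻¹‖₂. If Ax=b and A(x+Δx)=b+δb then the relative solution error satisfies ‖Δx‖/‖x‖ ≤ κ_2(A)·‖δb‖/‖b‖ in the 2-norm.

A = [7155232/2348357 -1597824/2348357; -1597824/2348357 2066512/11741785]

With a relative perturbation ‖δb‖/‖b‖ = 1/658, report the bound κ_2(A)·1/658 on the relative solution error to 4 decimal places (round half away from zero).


AᵀA = [31975244800/3280654729 -35970213888/16403273645; -35970213888/16403273645 40509524224/82016368225]; tr = 499637504/48790225, det = 262144/48790225
solving λ² − 499637504/48790225·λ + 262144/48790225 = 0 gives λ = 256/25, 1024/1951609
κ_2(A) = √(λ_max/λ_min) = √((256/25) / (1024/1951609)) = 139.7000
perturbation bound = 139.7000·1/658 = 0.2123

0.2123


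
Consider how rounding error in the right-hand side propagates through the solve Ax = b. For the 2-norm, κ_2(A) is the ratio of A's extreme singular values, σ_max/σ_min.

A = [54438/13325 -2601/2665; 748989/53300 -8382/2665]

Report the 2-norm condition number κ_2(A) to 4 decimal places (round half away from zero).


260.0000

form AᵀA = [973440729/4545424 -27377595/568178; -27377595/568178 3080925/284089] with trace 608409/2704 and determinant 2025/2704
λ_max, λ_min = (608409/2704 ± √370139608881/7311616)/2 = 225, 9/2704
so κ_2 = √(225 / (9/2704)) = 260.0000


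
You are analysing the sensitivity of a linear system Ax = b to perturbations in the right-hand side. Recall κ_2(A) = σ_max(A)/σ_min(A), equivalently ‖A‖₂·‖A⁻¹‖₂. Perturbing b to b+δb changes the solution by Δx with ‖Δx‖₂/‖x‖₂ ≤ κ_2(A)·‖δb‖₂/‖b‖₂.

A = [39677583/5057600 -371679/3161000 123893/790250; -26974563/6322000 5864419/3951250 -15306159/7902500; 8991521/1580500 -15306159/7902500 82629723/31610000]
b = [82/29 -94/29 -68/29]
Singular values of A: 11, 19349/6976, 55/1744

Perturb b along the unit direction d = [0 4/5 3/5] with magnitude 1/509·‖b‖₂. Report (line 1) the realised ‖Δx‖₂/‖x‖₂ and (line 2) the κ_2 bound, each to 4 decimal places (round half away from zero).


0.0024
0.6853

largest singular value 11, smallest 55/1744
κ = σ_max/σ_min = 11/(55/1744) = 348.8000
perturbation bound = 348.8000·1/509 = 0.6853
solve Ax = b  →  x = [0.3764 -101.0843 -76.6149]
‖b‖₂ = 4.8990 and ‖x‖₂ = 126.8385
re-solving with b+δb shifts x by Δx of norm 0.3052
dividing the unrounded norms, ‖Δx‖/‖x‖ = 0.0024
realised/bound (from unrounded values) ≈ 0.0035


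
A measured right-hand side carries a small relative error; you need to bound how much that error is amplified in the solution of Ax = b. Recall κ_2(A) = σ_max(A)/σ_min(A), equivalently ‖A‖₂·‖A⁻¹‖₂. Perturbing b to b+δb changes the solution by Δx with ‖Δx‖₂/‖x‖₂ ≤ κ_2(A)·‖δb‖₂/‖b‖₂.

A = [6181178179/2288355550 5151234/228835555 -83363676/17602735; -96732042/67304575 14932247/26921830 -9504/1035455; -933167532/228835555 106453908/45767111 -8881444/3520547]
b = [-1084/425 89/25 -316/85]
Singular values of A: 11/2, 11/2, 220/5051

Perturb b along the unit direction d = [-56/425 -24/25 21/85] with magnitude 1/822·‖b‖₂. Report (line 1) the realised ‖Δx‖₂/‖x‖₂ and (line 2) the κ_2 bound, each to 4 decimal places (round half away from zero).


0.0017
0.1536

largest singular value 11/2, smallest 220/5051
κ_2(A) = (11/2) / (220/5051) = 126.2750
κ_2(A)·‖δb‖/‖b‖ = 0.1536
solve Ax = b  →  x = [-34.3537 -82.9217 -19.4497]
‖b‖ = 5.7446, ‖x‖ = 91.8394
re-solving with b+δb shifts x by Δx of norm 0.1605
relative error = 0.0017
so the bound overstates the realised error by a factor of ≈ 87.9296 (computed from the unrounded values)


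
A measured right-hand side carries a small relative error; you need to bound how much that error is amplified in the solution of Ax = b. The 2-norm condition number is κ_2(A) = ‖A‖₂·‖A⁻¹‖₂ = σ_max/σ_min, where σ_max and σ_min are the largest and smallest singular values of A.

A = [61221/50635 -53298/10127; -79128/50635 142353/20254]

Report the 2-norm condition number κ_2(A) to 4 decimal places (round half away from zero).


296.4000

form AᵀA = [400370049/102556129 -1779002190/102556129; -1779002190/102556129 31627083825/410224516] with trace 19767141/244036 and determinant 18225/244036
eigenvalues of AᵀA: λ = (tr ± √(tr²−4·det))/2 = 81, 225/244036
κ = σ_max/σ_min = 9/(15/494) = 296.4000


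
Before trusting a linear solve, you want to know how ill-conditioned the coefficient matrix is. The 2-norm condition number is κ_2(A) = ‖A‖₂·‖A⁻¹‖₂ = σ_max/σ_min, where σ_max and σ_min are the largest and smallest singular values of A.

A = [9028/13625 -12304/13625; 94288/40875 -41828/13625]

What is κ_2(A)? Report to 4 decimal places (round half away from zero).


AᵀA = [15398032/2673225 -6843392/891075; -6843392/891075 3041552/297025]; tr = 1710880/106929, det = 256/106929
solving λ² − 1710880/106929·λ + 256/106929 = 0 gives λ = 16, 16/106929
κ = σ_max/σ_min = 4/(4/327) = 327.0000

327.0000


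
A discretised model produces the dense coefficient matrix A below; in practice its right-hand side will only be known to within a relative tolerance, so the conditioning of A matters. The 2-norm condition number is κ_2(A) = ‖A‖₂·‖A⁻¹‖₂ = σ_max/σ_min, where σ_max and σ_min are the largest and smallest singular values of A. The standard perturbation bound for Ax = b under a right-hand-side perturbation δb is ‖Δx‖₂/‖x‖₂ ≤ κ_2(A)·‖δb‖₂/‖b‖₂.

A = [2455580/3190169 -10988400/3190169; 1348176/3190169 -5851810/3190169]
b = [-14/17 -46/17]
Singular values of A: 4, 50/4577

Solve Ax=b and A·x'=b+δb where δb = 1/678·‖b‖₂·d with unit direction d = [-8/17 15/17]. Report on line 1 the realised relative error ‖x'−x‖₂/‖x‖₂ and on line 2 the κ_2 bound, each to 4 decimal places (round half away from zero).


from the listed singular values, σ₁ = 4, σ_n = 50/4577
κ = σ_max/σ_min = 4/(50/4577) = 366.1600
κ_2(A)·‖δb‖/‖b‖ = 0.5401
solve Ax = b  →  x = [-178.7244 -39.7005]
‖b‖₂ = 2.8284 and ‖x‖₂ = 183.0807
re-solving with b+δb shifts x by Δx of norm 0.3819
relative error = 0.0021
so the bound overstates the realised error by a factor of ≈ 258.9152 (computed from the unrounded values)

0.0021
0.5401


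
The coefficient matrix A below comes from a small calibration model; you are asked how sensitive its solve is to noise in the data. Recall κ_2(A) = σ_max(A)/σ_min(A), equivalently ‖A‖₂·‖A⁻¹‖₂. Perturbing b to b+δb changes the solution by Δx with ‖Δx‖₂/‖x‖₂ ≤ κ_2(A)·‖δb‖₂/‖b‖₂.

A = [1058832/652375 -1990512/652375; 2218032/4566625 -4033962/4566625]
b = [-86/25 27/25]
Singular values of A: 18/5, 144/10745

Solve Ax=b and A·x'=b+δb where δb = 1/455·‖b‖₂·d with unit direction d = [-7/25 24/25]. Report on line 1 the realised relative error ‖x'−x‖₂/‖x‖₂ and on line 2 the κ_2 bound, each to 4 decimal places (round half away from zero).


0.0040
0.5904

σ_max = 18/5, σ_min = 144/10745
condition number: (18/5) ÷ (144/10745) = 268.6250
worst-case relative error ≤ 268.6250 × 1/455 = 0.5904
solve Ax = b  →  x = [131.2868 70.9641]
2-norm of b is 3.6056; of x, 149.2384
with δb = [-0.0022 0.0076], A·Δx = δb → ‖Δx‖ = 0.5913
relative error = 0.0040
realised/bound (from unrounded values) ≈ 0.0067


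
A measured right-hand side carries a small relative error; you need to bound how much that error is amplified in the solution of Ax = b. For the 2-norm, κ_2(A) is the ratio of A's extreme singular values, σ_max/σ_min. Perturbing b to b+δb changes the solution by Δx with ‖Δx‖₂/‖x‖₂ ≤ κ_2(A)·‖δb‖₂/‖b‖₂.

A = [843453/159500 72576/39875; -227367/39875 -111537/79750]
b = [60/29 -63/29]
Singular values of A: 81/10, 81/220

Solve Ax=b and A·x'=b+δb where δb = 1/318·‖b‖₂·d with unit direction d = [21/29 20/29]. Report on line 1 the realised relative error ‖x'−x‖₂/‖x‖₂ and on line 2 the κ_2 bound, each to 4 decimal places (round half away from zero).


0.0692
0.0692

σ_max = 81/10, σ_min = 81/220
κ = σ_max/σ_min = (81/10)/(81/220) = 22.0000
bound on ‖Δx‖/‖x‖: κ·ε = 22.0000·1/318 = 0.0692
solve Ax = b  →  x = [0.3556 0.1037]
‖b‖₂ = 3.0000 and ‖x‖₂ = 0.3704
with δb = [0.0068 0.0065], A·Δx = δb → ‖Δx‖ = 0.0256
relative error = 0.0692
tightness: 0.0692 against a bound of 0.0692; the bound is attained (ratio 1)


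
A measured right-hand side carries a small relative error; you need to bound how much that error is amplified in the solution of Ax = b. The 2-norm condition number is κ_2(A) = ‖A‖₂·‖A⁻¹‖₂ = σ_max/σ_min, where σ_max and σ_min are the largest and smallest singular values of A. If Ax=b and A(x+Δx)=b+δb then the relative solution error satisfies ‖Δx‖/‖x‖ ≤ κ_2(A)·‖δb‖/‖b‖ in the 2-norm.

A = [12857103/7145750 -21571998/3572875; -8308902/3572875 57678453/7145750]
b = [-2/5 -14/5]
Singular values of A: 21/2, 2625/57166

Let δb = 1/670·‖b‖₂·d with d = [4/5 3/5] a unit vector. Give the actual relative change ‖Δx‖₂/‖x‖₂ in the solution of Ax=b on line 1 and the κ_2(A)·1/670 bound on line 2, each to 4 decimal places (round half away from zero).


largest singular value 21/2, smallest 2625/57166
condition number: (21/2) ÷ (2625/57166) = 228.6640
worst-case relative error ≤ 228.6640 × 1/670 = 0.3413
solve Ax = b  →  x = [-41.7595 -12.3783]
‖b‖₂ = 2.8284 and ‖x‖₂ = 43.5555
with δb = [0.0034 0.0025], A·Δx = δb → ‖Δx‖ = 0.0919
dividing the unrounded norms, ‖Δx‖/‖x‖ = 0.0021
realised/bound (from unrounded values) ≈ 0.0062

0.0021
0.3413


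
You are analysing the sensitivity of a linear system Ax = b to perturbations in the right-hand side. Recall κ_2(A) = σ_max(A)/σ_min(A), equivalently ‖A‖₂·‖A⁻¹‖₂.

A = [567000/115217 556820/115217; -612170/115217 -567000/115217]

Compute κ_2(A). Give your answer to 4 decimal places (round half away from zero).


form AᵀA = [827872900/15784729 788130000/15784729; 788130000/15784729 750936400/15784729] with trace 1877300/18769 and determinant 40000/18769
λ_max, λ_min = (1877300/18769 ± √3521252250000/352275361)/2 = 100, 400/18769
κ_2(A) = √(λ_max/λ_min) = √(100 / (400/18769)) = 68.5000

68.5000


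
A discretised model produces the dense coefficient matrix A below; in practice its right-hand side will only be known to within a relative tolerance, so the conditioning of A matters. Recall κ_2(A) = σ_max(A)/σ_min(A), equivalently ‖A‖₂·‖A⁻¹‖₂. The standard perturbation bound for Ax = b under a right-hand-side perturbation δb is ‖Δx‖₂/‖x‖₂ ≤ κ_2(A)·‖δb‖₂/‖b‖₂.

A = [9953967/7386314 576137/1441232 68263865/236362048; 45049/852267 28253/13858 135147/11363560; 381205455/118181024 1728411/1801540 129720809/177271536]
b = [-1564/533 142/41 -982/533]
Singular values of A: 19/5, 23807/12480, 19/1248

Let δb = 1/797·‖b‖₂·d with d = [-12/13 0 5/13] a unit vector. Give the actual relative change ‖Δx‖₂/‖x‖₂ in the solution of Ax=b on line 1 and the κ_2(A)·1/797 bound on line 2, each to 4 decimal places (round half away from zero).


0.0031
0.3132

σ_max = 19/5, σ_min = 19/1248
κ = σ_max/σ_min = (19/5)/(19/1248) = 249.6000
bound on ‖Δx‖/‖x‖: κ·ε = 249.6000·1/797 = 0.3132
solve Ax = b  →  x = [-30.0978 1.7331 127.8806]
2-norm of b is 4.8990; of x, 131.3862
δb = ε·‖b‖·d = [-0.0057 0.0000 0.0024]; solving A·Δx = δb gives ‖Δx‖ = 0.4037
realised ‖Δx‖/‖x‖ = 0.0031
so the bound overstates the realised error by a factor of ≈ 101.9126 (computed from the unrounded values)


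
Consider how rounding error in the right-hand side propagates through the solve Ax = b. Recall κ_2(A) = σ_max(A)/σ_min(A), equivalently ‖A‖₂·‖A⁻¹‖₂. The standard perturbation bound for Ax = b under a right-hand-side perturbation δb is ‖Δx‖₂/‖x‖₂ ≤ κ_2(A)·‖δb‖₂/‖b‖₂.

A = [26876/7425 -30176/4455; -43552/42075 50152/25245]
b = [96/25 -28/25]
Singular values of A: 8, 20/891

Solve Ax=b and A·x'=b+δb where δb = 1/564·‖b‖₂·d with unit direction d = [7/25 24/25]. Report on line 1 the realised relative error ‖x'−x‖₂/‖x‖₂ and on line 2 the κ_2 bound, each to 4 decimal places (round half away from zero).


from the listed singular values, σ₁ = 8, σ_n = 20/891
condition number: 8 ÷ (20/891) = 356.4000
perturbation bound = 356.4000·1/564 = 0.6319
solve Ax = b  →  x = [0.2353 -0.4412]
‖b‖ = 4.0000, ‖x‖ = 0.5000
with δb = [0.0020 0.0068], A·Δx = δb → ‖Δx‖ = 0.3160
relative error = 0.6319
tightness: 0.6319 against a bound of 0.6319; the bound is attained (ratio 1)

0.6319
0.6319


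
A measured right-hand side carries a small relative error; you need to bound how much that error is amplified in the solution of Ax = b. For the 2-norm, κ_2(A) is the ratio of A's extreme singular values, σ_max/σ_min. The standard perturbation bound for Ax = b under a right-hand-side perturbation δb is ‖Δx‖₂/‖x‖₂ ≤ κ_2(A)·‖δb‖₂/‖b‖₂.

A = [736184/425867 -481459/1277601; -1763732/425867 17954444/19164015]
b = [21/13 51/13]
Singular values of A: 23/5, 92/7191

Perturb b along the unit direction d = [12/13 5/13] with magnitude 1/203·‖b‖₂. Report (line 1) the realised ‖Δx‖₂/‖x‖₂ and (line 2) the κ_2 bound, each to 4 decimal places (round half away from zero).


0.0070
1.7712

from the listed singular values, σ₁ = 23/5, σ_n = 92/7191
condition number: (23/5) ÷ (92/7191) = 359.5500
bound on ‖Δx‖/‖x‖: κ·ε = 359.5500·1/203 = 1.7712
solve Ax = b  →  x = [50.8370 228.9130]
‖b‖ = 4.2426, ‖x‖ = 234.4900
δb = ε·‖b‖·d = [0.0193 0.0080]; solving A·Δx = δb gives ‖Δx‖ = 1.6336
dividing the unrounded norms, ‖Δx‖/‖x‖ = 0.0070
so the bound overstates the realised error by a factor of ≈ 254.2412 (computed from the unrounded values)


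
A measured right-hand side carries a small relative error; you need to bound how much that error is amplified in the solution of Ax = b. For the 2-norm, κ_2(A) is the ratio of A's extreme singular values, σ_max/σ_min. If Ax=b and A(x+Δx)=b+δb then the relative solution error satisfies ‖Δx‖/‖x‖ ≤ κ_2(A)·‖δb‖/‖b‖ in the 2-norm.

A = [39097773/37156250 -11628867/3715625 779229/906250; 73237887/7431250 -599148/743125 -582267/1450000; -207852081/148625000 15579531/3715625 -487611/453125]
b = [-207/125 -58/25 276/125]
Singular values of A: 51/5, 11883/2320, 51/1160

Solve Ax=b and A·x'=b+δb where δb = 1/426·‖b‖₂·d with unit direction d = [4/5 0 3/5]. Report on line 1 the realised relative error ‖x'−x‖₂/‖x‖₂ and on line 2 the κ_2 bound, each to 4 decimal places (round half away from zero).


largest singular value 51/5, smallest 51/1160
κ = σ_max/σ_min = (51/5)/(51/1160) = 232.0000
κ_2(A)·‖δb‖/‖b‖ = 0.5446
solve Ax = b  →  x = [-0.2047 0.4303 -0.1093]
‖b‖ = 3.6056, ‖x‖ = 0.4889
re-solving with b+δb shifts x by Δx of norm 0.1925
relative error = 0.3938
tightness: 0.3938 against a bound of 0.5446 (unrounded ratio ≈ 0.7231)

0.3938
0.5446


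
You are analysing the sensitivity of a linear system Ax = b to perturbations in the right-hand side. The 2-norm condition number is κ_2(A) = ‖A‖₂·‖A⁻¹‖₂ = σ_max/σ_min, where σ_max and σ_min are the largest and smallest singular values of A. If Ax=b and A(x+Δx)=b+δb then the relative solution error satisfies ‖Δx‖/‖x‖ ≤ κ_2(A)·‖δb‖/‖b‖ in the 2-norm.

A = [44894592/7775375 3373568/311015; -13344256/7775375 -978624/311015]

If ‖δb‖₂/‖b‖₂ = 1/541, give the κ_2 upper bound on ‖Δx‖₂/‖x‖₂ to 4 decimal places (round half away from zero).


M = AᵀA = [3509749694464/96730330225 1316111745024/19346066045; 1316111745024/19346066045 493546639360/3869213209]. tr(M)=54838808576/334707025, det(M)=67108864/334707025
λ_max, λ_min = (54838808576/334707025 ± √3007205078802288869376/112028792584350625)/2 = 4096/25, 16384/13388281
κ_2(A) = √(λ_max/λ_min) = √((4096/25) / (16384/13388281)) = 365.9000
κ_2(A)·‖δb‖/‖b‖ = 0.6763

0.6763


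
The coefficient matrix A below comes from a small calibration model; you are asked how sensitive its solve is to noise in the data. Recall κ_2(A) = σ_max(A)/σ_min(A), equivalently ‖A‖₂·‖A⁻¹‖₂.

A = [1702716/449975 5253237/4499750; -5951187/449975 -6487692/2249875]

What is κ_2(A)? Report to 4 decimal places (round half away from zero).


43.9000

form AᵀA = [61305389577/323964001 68930965818/1619820005; 68930965818/1619820005 313531342281/32396400100] with trace 3833474301/19272100 and determinant 395254161/19272100
char-poly roots: 19881/100 and 19881/192721
so κ_2 = √((19881/100) / (19881/192721)) = 43.9000


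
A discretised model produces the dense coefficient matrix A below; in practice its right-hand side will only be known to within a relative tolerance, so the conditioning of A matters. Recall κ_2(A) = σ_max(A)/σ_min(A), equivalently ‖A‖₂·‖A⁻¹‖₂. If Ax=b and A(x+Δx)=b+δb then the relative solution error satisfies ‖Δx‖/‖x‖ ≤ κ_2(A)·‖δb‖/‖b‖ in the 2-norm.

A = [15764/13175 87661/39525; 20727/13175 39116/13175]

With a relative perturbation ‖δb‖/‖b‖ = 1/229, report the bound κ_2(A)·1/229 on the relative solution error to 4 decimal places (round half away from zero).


M = AᵀA = [27124489/6943225 6102656/833187; 6102656/833187 858200161/62489025]. tr(M)=3814258/216225, det(M)=2401/600625
eigenvalues of AᵀA: λ = (tr ± √(tr²−4·det))/2 = 441/25, 49/216225
so κ_2 = √((441/25) / (49/216225)) = 279.0000
bound on ‖Δx‖/‖x‖: κ·ε = 279.0000·1/229 = 1.2183

1.2183


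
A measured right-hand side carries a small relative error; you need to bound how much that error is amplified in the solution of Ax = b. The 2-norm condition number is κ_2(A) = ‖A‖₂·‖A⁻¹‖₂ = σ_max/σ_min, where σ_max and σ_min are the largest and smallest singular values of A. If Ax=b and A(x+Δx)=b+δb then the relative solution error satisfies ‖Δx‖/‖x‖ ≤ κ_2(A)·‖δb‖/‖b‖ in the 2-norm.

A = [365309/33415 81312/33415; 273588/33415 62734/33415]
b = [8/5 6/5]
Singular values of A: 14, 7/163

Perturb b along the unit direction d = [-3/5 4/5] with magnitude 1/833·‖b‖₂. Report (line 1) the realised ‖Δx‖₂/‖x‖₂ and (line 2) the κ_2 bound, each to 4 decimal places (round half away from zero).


0.3914
0.3914

from the listed singular values, σ₁ = 14, σ_n = 7/163
κ_2(A) = 14 / (7/163) = 326.0000
κ_2(A)·‖δb‖/‖b‖ = 0.3914
solve Ax = b  →  x = [0.1394 0.0314]
‖b‖₂ = 2.0000 and ‖x‖₂ = 0.1429
with δb = [-0.0014 0.0019], A·Δx = δb → ‖Δx‖ = 0.0559
realised ‖Δx‖/‖x‖ = 0.3914
tightness: 0.3914 against a bound of 0.3914; the bound is attained (ratio 1)


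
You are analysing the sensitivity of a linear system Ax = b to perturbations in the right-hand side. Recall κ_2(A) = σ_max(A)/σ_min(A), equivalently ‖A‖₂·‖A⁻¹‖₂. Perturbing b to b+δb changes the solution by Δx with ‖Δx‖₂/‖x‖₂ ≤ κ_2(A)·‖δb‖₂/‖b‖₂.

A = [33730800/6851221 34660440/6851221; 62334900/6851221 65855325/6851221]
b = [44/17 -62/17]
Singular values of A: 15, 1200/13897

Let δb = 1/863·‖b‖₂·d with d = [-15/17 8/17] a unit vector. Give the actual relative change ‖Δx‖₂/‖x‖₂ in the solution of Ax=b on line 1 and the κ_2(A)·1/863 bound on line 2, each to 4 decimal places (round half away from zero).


0.0013
0.2013

from the listed singular values, σ₁ = 15, σ_n = 1200/13897
κ = σ_max/σ_min = 15/(1200/13897) = 173.7125
bound on ‖Δx‖/‖x‖: κ·ε = 173.7125·1/863 = 0.2013
solve Ax = b  →  x = [33.4525 -32.0437]
‖b‖ = 4.4721, ‖x‖ = 46.3235
with δb = [-0.0046 0.0024], A·Δx = δb → ‖Δx‖ = 0.0600
realised ‖Δx‖/‖x‖ = 0.0013
realised/bound (from unrounded values) ≈ 0.0064


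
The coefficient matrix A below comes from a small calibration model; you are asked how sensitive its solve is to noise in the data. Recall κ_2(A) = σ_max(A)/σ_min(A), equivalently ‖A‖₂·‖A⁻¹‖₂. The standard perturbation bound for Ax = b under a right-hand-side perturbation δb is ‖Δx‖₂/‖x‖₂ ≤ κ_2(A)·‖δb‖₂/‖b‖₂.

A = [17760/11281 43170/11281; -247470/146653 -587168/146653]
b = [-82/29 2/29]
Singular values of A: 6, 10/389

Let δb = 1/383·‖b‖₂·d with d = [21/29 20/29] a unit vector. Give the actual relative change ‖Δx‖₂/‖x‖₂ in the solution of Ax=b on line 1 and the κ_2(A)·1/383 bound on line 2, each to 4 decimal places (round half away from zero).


from the listed singular values, σ₁ = 6, σ_n = 10/389
κ = σ_max/σ_min = 6/(10/389) = 233.4000
κ_2(A)·‖δb‖/‖b‖ = 0.6094
solve Ax = b  →  x = [71.6872 -30.2308]
‖b‖₂ = 2.8284 and ‖x‖₂ = 77.8007
Δx = A⁻¹·δb where δb = 1/383·2.8284·d; ‖Δx‖ = 0.2873
relative error = 0.0037
tightness: 0.0037 against a bound of 0.6094 (unrounded ratio ≈ 0.0061)

0.0037
0.6094


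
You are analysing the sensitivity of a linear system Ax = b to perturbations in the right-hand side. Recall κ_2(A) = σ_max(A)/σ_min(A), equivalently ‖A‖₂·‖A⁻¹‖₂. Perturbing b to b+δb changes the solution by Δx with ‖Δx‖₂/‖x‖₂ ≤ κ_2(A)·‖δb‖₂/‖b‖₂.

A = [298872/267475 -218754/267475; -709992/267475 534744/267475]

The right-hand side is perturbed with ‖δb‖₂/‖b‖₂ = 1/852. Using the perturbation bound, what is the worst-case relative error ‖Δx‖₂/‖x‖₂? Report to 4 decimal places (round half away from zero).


0.2415

form AᵀA = [3511320192/423330625 -2633392944/423330625; -2633392944/423330625 1975174308/423330625] with trace 43891956/3386645 and determinant 1679616/423330625
λ_max, λ_min = (43891956/3386645 ± √48158044427145744/286734108900625)/2 = 324/25, 5184/16933225
σ_max=√(324/25)=(18/5), σ_min=√(5184/16933225)=(72/4115) → κ = 205.7500
worst-case relative error ≤ 205.7500 × 1/852 = 0.2415


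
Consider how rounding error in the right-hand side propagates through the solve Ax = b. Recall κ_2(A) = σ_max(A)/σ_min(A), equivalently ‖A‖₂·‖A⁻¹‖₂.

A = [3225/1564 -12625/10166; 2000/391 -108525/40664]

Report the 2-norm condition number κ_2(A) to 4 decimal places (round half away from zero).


form AᵀA = [74400625/2446096 -19828125/1223048; -19828125/1223048 84780625/9784384] with trace 1323125/33856 and determinant 390625/541696
λ_max, λ_min = (1323125/33856 ± √1747353515625/1146228736)/2 = 625/16, 625/33856
σ_max=√(625/16)=(25/4), σ_min=√(625/33856)=(25/184) → κ = 46.0000

46.0000


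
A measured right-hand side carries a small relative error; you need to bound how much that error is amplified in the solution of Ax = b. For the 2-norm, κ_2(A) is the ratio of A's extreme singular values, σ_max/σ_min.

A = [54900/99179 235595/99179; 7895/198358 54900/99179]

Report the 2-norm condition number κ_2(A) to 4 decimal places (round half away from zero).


AᵀA = [7209025/23406244 7823250/5851561; 7823250/5851561 34812025/5851561]; tr = 87125/13924, det = 625/13924
solving λ² − 87125/13924·λ + 625/13924 = 0 gives λ = 25/4, 25/3481
σ_max=√(25/4)=(5/2), σ_min=√(25/3481)=(5/59) → κ = 29.5000

29.5000


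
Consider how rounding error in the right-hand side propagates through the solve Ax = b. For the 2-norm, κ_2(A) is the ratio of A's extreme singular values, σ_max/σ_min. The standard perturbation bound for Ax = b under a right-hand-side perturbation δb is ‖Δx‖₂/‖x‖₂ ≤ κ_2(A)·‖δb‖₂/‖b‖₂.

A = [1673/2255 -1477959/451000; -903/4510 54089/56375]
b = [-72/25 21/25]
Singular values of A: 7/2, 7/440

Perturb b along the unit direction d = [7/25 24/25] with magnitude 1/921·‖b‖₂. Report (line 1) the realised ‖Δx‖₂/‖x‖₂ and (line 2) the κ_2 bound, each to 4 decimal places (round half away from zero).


largest singular value 7/2, smallest 7/440
condition number: (7/2) ÷ (7/440) = 220.0000
bound on ‖Δx‖/‖x‖: κ·ε = 220.0000·1/921 = 0.2389
solve Ax = b  →  x = [-0.1882 0.8362]
2-norm of b is 3.0000; of x, 0.8571
Δx = A⁻¹·δb where δb = 1/921·3.0000·d; ‖Δx‖ = 0.2047
realised ‖Δx‖/‖x‖ = 0.2389
realised/bound = 1 exactly: the bound is attained for this b and d

0.2389
0.2389


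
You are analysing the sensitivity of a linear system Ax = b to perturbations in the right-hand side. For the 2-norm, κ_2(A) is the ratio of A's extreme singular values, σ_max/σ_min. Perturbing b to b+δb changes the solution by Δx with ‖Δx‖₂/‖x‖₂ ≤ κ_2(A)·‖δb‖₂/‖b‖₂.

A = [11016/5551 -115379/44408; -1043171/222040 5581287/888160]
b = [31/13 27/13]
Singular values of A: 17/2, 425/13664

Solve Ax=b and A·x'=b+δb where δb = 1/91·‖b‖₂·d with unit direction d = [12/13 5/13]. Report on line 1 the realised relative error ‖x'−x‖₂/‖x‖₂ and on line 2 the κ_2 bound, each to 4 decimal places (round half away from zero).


0.0116
3.0031

from the listed singular values, σ₁ = 17/2, σ_n = 425/13664
κ_2(A) = (17/2) / (425/13664) = 273.2800
worst-case relative error ≤ 273.2800 × 1/91 = 3.0031
solve Ax = b  →  x = [77.0908 57.9652]
‖b‖₂ = 3.1623 and ‖x‖₂ = 96.4518
re-solving with b+δb shifts x by Δx of norm 1.1172
relative error = 0.0116
so the bound overstates the realised error by a factor of ≈ 259.2564 (computed from the unrounded values)


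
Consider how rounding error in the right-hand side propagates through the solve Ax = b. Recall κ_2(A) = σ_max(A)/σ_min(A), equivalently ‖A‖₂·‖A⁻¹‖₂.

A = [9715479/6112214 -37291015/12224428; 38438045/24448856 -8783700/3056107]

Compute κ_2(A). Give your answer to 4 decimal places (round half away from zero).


M = AᵀA = [3552594314641/710756908096 -832257228285/88844613512; -832257228285/88844613512 3121372141225/177689227024]. tr(M)=55495096469/2459366464, det(M)=2036265625/39349863424
char-poly roots: 361/16 and 5640625/2459366464
so κ_2 = √((361/16) / (5640625/2459366464)) = 99.1840

99.1840


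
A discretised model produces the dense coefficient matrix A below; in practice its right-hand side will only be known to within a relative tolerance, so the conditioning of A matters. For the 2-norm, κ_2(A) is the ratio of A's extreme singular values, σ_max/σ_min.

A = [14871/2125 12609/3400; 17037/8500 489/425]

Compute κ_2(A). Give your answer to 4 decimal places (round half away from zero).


110.0000

form AᵀA = [6125769/115600 326673/11560; 326673/11560 278865/18496] with trace 108909/1600 and determinant 9801/25600
λ_max, λ_min = (108909/1600 ± √11857249881/2560000)/2 = 1089/16, 9/1600
so κ_2 = √((1089/16) / (9/1600)) = 110.0000


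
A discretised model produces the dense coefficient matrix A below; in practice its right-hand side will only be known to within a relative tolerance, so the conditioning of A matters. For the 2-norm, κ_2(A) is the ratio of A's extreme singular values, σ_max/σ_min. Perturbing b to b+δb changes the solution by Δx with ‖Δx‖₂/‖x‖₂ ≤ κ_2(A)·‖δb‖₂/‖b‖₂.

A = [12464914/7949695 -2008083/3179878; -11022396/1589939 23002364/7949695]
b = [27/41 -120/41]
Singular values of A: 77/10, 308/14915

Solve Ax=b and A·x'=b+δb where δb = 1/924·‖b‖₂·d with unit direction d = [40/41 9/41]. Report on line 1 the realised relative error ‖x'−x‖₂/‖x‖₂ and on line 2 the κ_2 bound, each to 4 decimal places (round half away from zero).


largest singular value 77/10, smallest 308/14915
κ = σ_max/σ_min = (77/10)/(308/14915) = 372.8750
bound on ‖Δx‖/‖x‖: κ·ε = 372.8750·1/924 = 0.4035
solve Ax = b  →  x = [0.3596 -0.1499]
‖b‖₂ = 3.0000 and ‖x‖₂ = 0.3896
δb = ε·‖b‖·d = [0.0032 0.0007]; solving A·Δx = δb gives ‖Δx‖ = 0.1572
dividing the unrounded norms, ‖Δx‖/‖x‖ = 0.4035
tightness: 0.4035 against a bound of 0.4035; the bound is attained (ratio 1)

0.4035
0.4035
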